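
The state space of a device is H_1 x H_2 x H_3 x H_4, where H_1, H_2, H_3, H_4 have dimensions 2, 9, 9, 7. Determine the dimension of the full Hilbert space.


dim(H_1 x H_2 x H_3 x H_4) = 2 * 9 * 9 * 7
= 18 * 9 * 7
= 162 * 7
= 1134

1134


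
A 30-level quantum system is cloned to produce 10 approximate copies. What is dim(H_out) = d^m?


Output space = H^(tensor 10) where dim(H) = 30
dim = 30^10
= 900 (after 2 factors)
= 27000 (after 3 factors)
= 810000 (after 4 factors)
= 24300000 (after 5 factors)
= 729000000 (after 6 factors)
= 21870000000 (after 7 factors)
= 656100000000 (after 8 factors)
= 19683000000000 (after 9 factors)
= 590490000000000 (after 10 factors)
= 590490000000000

590490000000000


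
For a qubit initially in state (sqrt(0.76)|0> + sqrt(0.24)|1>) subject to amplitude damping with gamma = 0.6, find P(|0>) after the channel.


For amplitude damping with parameter gamma on state sqrt(a)|0> + sqrt(b)|1>:
alpha^2 = 0.76, beta^2 = 0.24
P(|0>) = alpha^2 + gamma * beta^2
= 0.76 + 0.6 * 0.24
= 0.76 + 0.1440
= 0.9040

0.9040


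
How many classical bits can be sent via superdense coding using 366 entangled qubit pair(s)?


Superdense coding allows 2 classical bits per shared entangled pair.
366 pair(s) -> 2 * 366 = 732 classical bits

732


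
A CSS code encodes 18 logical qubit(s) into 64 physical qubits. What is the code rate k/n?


Code rate R = k/n
= 18/64
= 0.2812

0.2812


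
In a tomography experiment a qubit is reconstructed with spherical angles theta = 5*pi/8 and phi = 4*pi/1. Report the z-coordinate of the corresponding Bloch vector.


theta = 1.9635, phi = 12.5664
r_z = cos(theta) = -0.3827

-0.3827


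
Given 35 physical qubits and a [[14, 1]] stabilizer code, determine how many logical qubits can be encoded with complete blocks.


Each code block uses 14 physical qubits for 1 logical qubit(s).
Number of complete blocks = floor(35 / 14) = 2
Logical qubits = 2 * 1
= 2

2


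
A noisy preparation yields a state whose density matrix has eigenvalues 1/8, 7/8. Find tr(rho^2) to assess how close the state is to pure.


tr(rho^2) = sum of eigenvalues squared
= (1/8)^2 + (7/8)^2
= (1 + 49) / 64
= 50/64
= 0.7812

0.7812


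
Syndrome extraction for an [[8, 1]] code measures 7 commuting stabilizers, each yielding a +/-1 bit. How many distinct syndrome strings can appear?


Each stabilizer generator gives a binary (+1 or -1) measurement outcome.
With 7 independent generators:
Total syndromes = 2^7
= 128

128


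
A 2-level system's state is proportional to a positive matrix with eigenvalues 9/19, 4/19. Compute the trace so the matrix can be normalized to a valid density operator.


tr(M) = sum of eigenvalues
= 9/19 + 4/19
= 13/19
= 0.6842

0.6842


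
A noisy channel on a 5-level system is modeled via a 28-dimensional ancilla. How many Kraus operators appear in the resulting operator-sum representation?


Tracing out the environment in an orthonormal basis {|i>_E} gives Kraus operators K_i = <i|_E U |0>_E.
Number of Kraus operators = dim(H_env) = d_env
= 28

28


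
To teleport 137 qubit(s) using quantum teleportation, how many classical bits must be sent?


Quantum teleportation requires 2 classical bits per qubit teleported.
137 qubit(s) -> 2 * 137 = 274 classical bits

274


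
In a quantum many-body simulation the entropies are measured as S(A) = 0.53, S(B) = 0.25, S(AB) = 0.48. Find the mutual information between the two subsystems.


I(A:B) = S(A) + S(B) - S(AB)
= 0.53 + 0.25 - 0.48
= 0.3000

0.3000


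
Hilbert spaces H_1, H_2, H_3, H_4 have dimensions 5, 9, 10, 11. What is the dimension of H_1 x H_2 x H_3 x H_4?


dim(H_1 x H_2 x H_3 x H_4) = 5 * 9 * 10 * 11
= 45 * 10 * 11
= 450 * 11
= 4950

4950


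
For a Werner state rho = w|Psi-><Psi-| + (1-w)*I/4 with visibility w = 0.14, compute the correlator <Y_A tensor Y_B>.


|Psi-> = (|01> - |10>)/sqrt(2)
For the pure Bell state, <Y_A Y_B> = -1 (Bell-state Pauli correlator).
The maximally-mixed part I/4 has tr(I/4 * P tensor P) = 0 for any traceless Pauli P.
So <Y_A Y_B>_rho = w * (-1) + (1 - w) * 0
= 0.14 * (-1)
= -0.1400

-0.1400


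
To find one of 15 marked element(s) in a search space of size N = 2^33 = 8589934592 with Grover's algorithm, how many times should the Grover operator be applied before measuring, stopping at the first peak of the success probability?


After j Grover iterations the success probability is P(j) = sin^2((2j+1)*theta), where sin(theta) = sqrt(k/N).
N = 2^33 = 8589934592, k = 15
sin(theta) = sqrt(k/N) = 4.178791485e-05
theta = arcsin(sqrt(k/N)) = 4.178791486e-05 rad
P(j) reaches its first maximum when (2j+1)*theta is as close as possible to pi/2, i.e. j = round(pi/(4*theta) - 1/2).
pi/(4*theta) - 1/2 = 18794.3637
(For comparison, the common estimate pi/4 * sqrt(N/k) = 18794.8637; the exact maximiser is used here.)
Optimal iterations = 18794

18794


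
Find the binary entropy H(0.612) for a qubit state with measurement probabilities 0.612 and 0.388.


S = -p*log2(p) - (1-p)*log2(1-p)
p = 0.6120, 1-p = 0.3880
= -0.6120 * log2(0.6120) - 0.3880 * log2(0.3880)
= -(-0.4335) - (-0.5300)
= 0.9635

0.9635


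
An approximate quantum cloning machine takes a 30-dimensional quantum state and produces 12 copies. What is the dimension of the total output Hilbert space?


Output space = H^(tensor 12) where dim(H) = 30
dim = 30^12
= 900 (after 2 factors)
= 27000 (after 3 factors)
= 810000 (after 4 factors)
= 24300000 (after 5 factors)
= 729000000 (after 6 factors)
= 21870000000 (after 7 factors)
= 656100000000 (after 8 factors)
= 19683000000000 (after 9 factors)
= 590490000000000 (after 10 factors)
= 17714700000000000 (after 11 factors)
= 531441000000000000 (after 12 factors)
= 531441000000000000

531441000000000000


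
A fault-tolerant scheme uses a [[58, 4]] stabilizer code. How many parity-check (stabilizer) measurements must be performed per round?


For an [[n,k]] stabilizer code:
Number of stabilizer generators = n - k
= 58 - 4
= 54

54


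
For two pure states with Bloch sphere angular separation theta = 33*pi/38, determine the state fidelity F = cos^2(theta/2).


For states separated by angle theta on Bloch sphere:
F = cos^2(theta/2)
theta = 33*pi/38 = 2.7282
theta/2 = 1.3641
cos(theta/2) = 0.2052
F = 0.0421

0.0421


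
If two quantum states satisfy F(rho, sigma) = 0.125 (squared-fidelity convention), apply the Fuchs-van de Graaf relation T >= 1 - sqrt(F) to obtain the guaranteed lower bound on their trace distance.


Fuchs-van de Graaf (squared-fidelity convention): 1 - sqrt(F) <= T <= sqrt(1 - F).
Lower bound: T >= 1 - sqrt(F)
sqrt(F) = sqrt(0.125) = 0.3536
T >= 1 - 0.3536
T >= 0.6464

0.6464


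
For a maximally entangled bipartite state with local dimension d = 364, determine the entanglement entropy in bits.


For a maximally entangled state in d x d:
S = log2(d) = log2(364)
= 8.5078

8.5078


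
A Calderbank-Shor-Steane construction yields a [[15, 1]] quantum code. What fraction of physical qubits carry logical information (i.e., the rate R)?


Code rate R = k/n
= 1/15
= 0.0667

0.0667


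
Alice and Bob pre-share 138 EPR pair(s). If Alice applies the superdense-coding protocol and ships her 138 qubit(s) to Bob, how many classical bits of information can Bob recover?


Superdense coding allows 2 classical bits per shared entangled pair.
138 pair(s) -> 2 * 138 = 276 classical bits

276


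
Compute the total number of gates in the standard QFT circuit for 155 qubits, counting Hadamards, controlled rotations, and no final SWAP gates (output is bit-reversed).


Hadamard gates: 155
Controlled rotations: n*(n-1)/2 = 155*154/2 = 11935
SWAP gates: 0 (omitted)
Total = 155 + 11935
= 12090

12090


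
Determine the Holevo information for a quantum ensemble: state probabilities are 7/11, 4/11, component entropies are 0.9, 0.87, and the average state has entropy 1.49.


chi = S(rho) - sum_i p_i * S(rho_i)
Weighted entropy = 7/11 * 0.9 + 4/11 * 0.87
= 0.8891
chi = 1.49 - 0.8891
= 0.6009

0.6009


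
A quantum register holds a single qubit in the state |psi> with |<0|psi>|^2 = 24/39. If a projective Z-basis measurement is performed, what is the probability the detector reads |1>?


|alpha|^2 = 24/39 = 0.6154
|beta|^2 = 1 - 24/39 = 15/39 = 0.3846
P(|1>) = |beta|^2 = 0.3846

0.3846


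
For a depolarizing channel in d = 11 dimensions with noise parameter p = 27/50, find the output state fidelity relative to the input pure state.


F = (1-p) + p/d
= (1 - 0.5400) + 0.5400/11
= 0.4600 + 0.0491
= 0.5091

0.5091


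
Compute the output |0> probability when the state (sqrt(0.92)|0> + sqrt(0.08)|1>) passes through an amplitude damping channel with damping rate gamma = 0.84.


For amplitude damping with parameter gamma on state sqrt(a)|0> + sqrt(b)|1>:
alpha^2 = 0.92, beta^2 = 0.08
P(|0>) = alpha^2 + gamma * beta^2
= 0.92 + 0.84 * 0.08
= 0.92 + 0.0672
= 0.9872

0.9872


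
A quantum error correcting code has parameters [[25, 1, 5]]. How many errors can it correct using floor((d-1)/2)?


Code parameters: [[25, 1, 5]], distance d = 5.
Number of correctable errors = floor((d-1)/2)
= floor((5 - 1)/2)
= floor(4/2)
= 2

2


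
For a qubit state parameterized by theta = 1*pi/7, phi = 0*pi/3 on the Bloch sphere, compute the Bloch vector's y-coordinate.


theta = 0.4488, phi = 0.0000
r_y = sin(theta)*sin(phi) = 0.4339 * 0.0000
r_y = 0.0000

0.0000


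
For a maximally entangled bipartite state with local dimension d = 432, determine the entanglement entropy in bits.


For a maximally entangled state in d x d:
S = log2(d) = log2(432)
= 8.7549

8.7549


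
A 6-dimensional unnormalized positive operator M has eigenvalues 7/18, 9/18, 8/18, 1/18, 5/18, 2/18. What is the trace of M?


tr(M) = sum of eigenvalues
= 7/18 + 9/18 + 8/18 + 1/18 + 5/18 + 2/18
= 32/18
= 1.7778

1.7778


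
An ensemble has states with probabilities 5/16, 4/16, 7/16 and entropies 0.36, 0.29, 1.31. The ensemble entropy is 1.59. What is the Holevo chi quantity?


chi = S(rho) - sum_i p_i * S(rho_i)
Weighted entropy = 5/16 * 0.36 + 4/16 * 0.29 + 7/16 * 1.31
= 0.7581
chi = 1.59 - 0.7581
= 0.8319

0.8319


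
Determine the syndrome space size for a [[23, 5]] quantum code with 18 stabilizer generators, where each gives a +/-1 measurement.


Each stabilizer generator gives a binary (+1 or -1) measurement outcome.
With 18 independent generators:
Total syndromes = 2^18
= 262144

262144


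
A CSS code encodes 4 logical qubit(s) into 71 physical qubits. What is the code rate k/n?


Code rate R = k/n
= 4/71
= 0.0563

0.0563


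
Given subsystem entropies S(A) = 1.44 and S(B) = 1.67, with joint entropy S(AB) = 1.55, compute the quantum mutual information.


I(A:B) = S(A) + S(B) - S(AB)
= 1.44 + 1.67 - 1.55
= 1.5600

1.5600


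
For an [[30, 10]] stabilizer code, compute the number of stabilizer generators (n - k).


For an [[n,k]] stabilizer code:
Number of stabilizer generators = n - k
= 30 - 10
= 20

20


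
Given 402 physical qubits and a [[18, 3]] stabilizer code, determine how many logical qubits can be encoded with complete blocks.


Each code block uses 18 physical qubits for 3 logical qubit(s).
Number of complete blocks = floor(402 / 18) = 22
Logical qubits = 22 * 3
= 66

66


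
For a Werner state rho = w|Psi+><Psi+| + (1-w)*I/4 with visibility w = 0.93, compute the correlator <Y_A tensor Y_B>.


|Psi+> = (|01> + |10>)/sqrt(2)
For the pure Bell state, <Y_A Y_B> = +1 (Bell-state Pauli correlator).
The maximally-mixed part I/4 has tr(I/4 * P tensor P) = 0 for any traceless Pauli P.
So <Y_A Y_B>_rho = w * (+1) + (1 - w) * 0
= 0.93 * (+1)
= 0.9300

0.9300


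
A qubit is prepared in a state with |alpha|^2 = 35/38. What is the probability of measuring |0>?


|alpha|^2 = 35/38 = 0.9211
|beta|^2 = 1 - 35/38 = 3/38 = 0.0789
P(|0>) = |alpha|^2 = 0.9211

0.9211


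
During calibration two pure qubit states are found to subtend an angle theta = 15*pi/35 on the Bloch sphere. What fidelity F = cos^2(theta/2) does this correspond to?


For states separated by angle theta on Bloch sphere:
F = cos^2(theta/2)
theta = 15*pi/35 = 1.3464
theta/2 = 0.6732
cos(theta/2) = 0.7818
F = 0.6113

0.6113


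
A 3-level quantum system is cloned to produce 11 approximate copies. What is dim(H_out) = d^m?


Output space = H^(tensor 11) where dim(H) = 3
dim = 3^11
= 9 (after 2 factors)
= 27 (after 3 factors)
= 81 (after 4 factors)
= 243 (after 5 factors)
= 729 (after 6 factors)
= 2187 (after 7 factors)
= 6561 (after 8 factors)
= 19683 (after 9 factors)
= 59049 (after 10 factors)
= 177147 (after 11 factors)
= 177147

177147


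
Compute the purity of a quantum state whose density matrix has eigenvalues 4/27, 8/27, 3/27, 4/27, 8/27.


tr(rho^2) = sum of eigenvalues squared
= (4/27)^2 + (8/27)^2 + (3/27)^2 + (4/27)^2 + (8/27)^2
= (16 + 64 + 9 + 16 + 64) / 729
= 169/729
= 0.2318

0.2318


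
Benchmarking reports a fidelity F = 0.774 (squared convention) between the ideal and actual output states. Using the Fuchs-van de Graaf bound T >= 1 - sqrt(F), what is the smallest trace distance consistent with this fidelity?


Fuchs-van de Graaf (squared-fidelity convention): 1 - sqrt(F) <= T <= sqrt(1 - F).
Lower bound: T >= 1 - sqrt(F)
sqrt(F) = sqrt(0.774) = 0.8798
T >= 1 - 0.8798
T >= 0.1202

0.1202


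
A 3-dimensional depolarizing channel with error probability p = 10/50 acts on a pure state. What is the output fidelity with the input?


F = (1-p) + p/d
= (1 - 0.2000) + 0.2000/3
= 0.8000 + 0.0667
= 0.8667

0.8667


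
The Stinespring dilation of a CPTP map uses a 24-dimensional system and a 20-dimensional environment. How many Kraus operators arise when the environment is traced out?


Tracing out the environment in an orthonormal basis {|i>_E} gives Kraus operators K_i = <i|_E U |0>_E.
Number of Kraus operators = dim(H_env) = d_env
= 20

20


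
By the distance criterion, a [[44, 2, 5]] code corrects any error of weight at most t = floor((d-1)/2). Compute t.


Code parameters: [[44, 2, 5]], distance d = 5.
Number of correctable errors = floor((d-1)/2)
= floor((5 - 1)/2)
= floor(4/2)
= 2

2


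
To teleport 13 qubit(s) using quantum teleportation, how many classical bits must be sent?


Quantum teleportation requires 2 classical bits per qubit teleported.
13 qubit(s) -> 2 * 13 = 26 classical bits

26


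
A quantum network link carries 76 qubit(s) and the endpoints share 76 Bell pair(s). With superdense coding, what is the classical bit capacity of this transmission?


Superdense coding allows 2 classical bits per shared entangled pair.
76 pair(s) -> 2 * 76 = 152 classical bits

152


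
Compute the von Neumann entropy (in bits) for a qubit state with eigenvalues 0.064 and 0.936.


S = -p*log2(p) - (1-p)*log2(1-p)
p = 0.0640, 1-p = 0.9360
= -0.0640 * log2(0.0640) - 0.9360 * log2(0.9360)
= -(-0.2538) - (-0.0893)
= 0.3431

0.3431


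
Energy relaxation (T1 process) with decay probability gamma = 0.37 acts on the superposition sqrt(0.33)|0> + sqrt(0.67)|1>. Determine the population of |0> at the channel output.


For amplitude damping with parameter gamma on state sqrt(a)|0> + sqrt(b)|1>:
alpha^2 = 0.33, beta^2 = 0.67
P(|0>) = alpha^2 + gamma * beta^2
= 0.33 + 0.37 * 0.67
= 0.33 + 0.2479
= 0.5779

0.5779


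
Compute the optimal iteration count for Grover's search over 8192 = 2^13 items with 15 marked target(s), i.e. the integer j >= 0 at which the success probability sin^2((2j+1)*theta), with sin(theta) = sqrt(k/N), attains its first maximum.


After j Grover iterations the success probability is P(j) = sin^2((2j+1)*theta), where sin(theta) = sqrt(k/N).
N = 2^13 = 8192, k = 15
sin(theta) = sqrt(k/N) = 0.04279082481
theta = arcsin(sqrt(k/N)) = 0.0428038943 rad
P(j) reaches its first maximum when (2j+1)*theta is as close as possible to pi/2, i.e. j = round(pi/(4*theta) - 1/2).
pi/(4*theta) - 1/2 = 17.8488
(For comparison, the common estimate pi/4 * sqrt(N/k) = 18.3544; the exact maximiser is used here.)
Optimal iterations = 18

18


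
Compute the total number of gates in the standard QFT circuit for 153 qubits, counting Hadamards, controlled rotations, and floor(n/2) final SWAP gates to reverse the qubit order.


Hadamard gates: 153
Controlled rotations: n*(n-1)/2 = 153*152/2 = 11628
SWAP gates: floor(n/2) = floor(153/2) = 76
Total = 153 + 11628 + 76
= 11857

11857


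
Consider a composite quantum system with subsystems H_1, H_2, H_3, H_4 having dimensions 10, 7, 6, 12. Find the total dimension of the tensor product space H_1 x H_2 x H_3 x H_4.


dim(H_1 x H_2 x H_3 x H_4) = 10 * 7 * 6 * 12
= 70 * 6 * 12
= 420 * 12
= 5040

5040


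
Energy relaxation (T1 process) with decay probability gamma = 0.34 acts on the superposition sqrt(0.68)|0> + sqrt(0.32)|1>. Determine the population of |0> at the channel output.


For amplitude damping with parameter gamma on state sqrt(a)|0> + sqrt(b)|1>:
alpha^2 = 0.68, beta^2 = 0.32
P(|0>) = alpha^2 + gamma * beta^2
= 0.68 + 0.34 * 0.32
= 0.68 + 0.1088
= 0.7888

0.7888


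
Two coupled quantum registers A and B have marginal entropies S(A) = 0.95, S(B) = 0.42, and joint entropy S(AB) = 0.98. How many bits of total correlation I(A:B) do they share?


I(A:B) = S(A) + S(B) - S(AB)
= 0.95 + 0.42 - 0.98
= 0.3900

0.3900


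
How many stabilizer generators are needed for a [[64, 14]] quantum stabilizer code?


For an [[n,k]] stabilizer code:
Number of stabilizer generators = n - k
= 64 - 14
= 50

50


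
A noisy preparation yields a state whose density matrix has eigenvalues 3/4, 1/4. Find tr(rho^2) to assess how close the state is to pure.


tr(rho^2) = sum of eigenvalues squared
= (3/4)^2 + (1/4)^2
= (9 + 1) / 16
= 10/16
= 0.6250

0.6250


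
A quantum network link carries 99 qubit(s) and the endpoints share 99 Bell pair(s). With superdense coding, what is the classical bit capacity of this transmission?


Superdense coding allows 2 classical bits per shared entangled pair.
99 pair(s) -> 2 * 99 = 198 classical bits

198


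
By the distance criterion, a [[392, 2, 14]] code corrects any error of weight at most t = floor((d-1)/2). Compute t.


Code parameters: [[392, 2, 14]], distance d = 14.
Number of correctable errors = floor((d-1)/2)
= floor((14 - 1)/2)
= floor(13/2)
= 6

6


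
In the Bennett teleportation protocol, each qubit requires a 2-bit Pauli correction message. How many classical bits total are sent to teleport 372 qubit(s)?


Quantum teleportation requires 2 classical bits per qubit teleported.
372 qubit(s) -> 2 * 372 = 744 classical bits

744


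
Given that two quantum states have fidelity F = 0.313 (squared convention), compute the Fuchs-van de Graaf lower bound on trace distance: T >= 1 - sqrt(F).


Fuchs-van de Graaf (squared-fidelity convention): 1 - sqrt(F) <= T <= sqrt(1 - F).
Lower bound: T >= 1 - sqrt(F)
sqrt(F) = sqrt(0.313) = 0.5595
T >= 1 - 0.5595
T >= 0.4405

0.4405


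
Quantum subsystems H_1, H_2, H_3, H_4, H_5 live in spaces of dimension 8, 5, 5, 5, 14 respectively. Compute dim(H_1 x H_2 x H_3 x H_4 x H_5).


dim(H_1 x H_2 x H_3 x H_4 x H_5) = 8 * 5 * 5 * 5 * 14
= 40 * 5 * 5 * 14
= 200 * 5 * 14
= 1000 * 14
= 14000

14000


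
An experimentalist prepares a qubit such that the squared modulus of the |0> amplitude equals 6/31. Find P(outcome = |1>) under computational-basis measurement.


|alpha|^2 = 6/31 = 0.1935
|beta|^2 = 1 - 6/31 = 25/31 = 0.8065
P(|1>) = |beta|^2 = 0.8065

0.8065


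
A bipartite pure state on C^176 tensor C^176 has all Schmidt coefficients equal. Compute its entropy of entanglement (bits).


For a maximally entangled state in d x d:
S = log2(d) = log2(176)
= 7.4594

7.4594


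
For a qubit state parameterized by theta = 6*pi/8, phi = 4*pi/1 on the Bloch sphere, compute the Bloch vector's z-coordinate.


theta = 2.3562, phi = 12.5664
r_z = cos(theta) = -0.7071

-0.7071


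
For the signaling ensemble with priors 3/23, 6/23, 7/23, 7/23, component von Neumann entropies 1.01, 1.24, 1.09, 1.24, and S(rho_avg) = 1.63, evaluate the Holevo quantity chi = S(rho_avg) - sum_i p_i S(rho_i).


chi = S(rho) - sum_i p_i * S(rho_i)
Weighted entropy = 3/23 * 1.01 + 6/23 * 1.24 + 7/23 * 1.09 + 7/23 * 1.24
= 1.1643
chi = 1.63 - 1.1643
= 0.4657

0.4657


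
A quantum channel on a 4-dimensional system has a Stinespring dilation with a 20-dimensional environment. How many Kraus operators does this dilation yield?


Tracing out the environment in an orthonormal basis {|i>_E} gives Kraus operators K_i = <i|_E U |0>_E.
Number of Kraus operators = dim(H_env) = d_env
= 20

20


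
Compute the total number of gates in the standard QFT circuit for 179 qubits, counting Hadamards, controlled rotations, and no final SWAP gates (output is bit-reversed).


Hadamard gates: 179
Controlled rotations: n*(n-1)/2 = 179*178/2 = 15931
SWAP gates: 0 (omitted)
Total = 179 + 15931
= 16110

16110


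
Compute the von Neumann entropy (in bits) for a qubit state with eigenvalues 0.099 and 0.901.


S = -p*log2(p) - (1-p)*log2(1-p)
p = 0.0990, 1-p = 0.9010
= -0.0990 * log2(0.0990) - 0.9010 * log2(0.9010)
= -(-0.3303) - (-0.1355)
= 0.4658

0.4658


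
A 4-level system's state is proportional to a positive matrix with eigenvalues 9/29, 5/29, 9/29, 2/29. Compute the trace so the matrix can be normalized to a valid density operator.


tr(M) = sum of eigenvalues
= 9/29 + 5/29 + 9/29 + 2/29
= 25/29
= 0.8621

0.8621


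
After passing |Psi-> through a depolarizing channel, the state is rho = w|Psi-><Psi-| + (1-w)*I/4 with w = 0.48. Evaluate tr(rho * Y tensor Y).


|Psi-> = (|01> - |10>)/sqrt(2)
For the pure Bell state, <Y_A Y_B> = -1 (Bell-state Pauli correlator).
The maximally-mixed part I/4 has tr(I/4 * P tensor P) = 0 for any traceless Pauli P.
So <Y_A Y_B>_rho = w * (-1) + (1 - w) * 0
= 0.48 * (-1)
= -0.4800

-0.4800


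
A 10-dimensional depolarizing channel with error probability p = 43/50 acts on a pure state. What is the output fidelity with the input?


F = (1-p) + p/d
= (1 - 0.8600) + 0.8600/10
= 0.1400 + 0.0860
= 0.2260

0.2260


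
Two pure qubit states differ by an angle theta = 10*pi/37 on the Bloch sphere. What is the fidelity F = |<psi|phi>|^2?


For states separated by angle theta on Bloch sphere:
F = cos^2(theta/2)
theta = 10*pi/37 = 0.8491
theta/2 = 0.4245
cos(theta/2) = 0.9112
F = 0.8303

0.8303


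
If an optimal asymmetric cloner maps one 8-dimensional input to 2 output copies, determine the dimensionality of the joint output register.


Output space = H^(tensor 2) where dim(H) = 8
dim = 8^2
= 64

64


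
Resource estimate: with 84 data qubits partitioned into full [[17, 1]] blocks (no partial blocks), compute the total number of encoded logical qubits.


Each code block uses 17 physical qubits for 1 logical qubit(s).
Number of complete blocks = floor(84 / 17) = 4
Logical qubits = 4 * 1
= 4

4


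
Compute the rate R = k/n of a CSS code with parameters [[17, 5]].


Code rate R = k/n
= 5/17
= 0.2941

0.2941


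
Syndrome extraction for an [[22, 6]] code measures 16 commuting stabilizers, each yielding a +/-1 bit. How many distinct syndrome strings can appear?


Each stabilizer generator gives a binary (+1 or -1) measurement outcome.
With 16 independent generators:
Total syndromes = 2^16
= 65536

65536


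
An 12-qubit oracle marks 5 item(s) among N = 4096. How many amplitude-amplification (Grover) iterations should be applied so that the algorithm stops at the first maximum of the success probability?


After j Grover iterations the success probability is P(j) = sin^2((2j+1)*theta), where sin(theta) = sqrt(k/N).
N = 2^12 = 4096, k = 5
sin(theta) = sqrt(k/N) = 0.03493856215
theta = arcsin(sqrt(k/N)) = 0.03494567432 rad
P(j) reaches its first maximum when (2j+1)*theta is as close as possible to pi/2, i.e. j = round(pi/(4*theta) - 1/2).
pi/(4*theta) - 1/2 = 21.9748
(For comparison, the common estimate pi/4 * sqrt(N/k) = 22.4794; the exact maximiser is used here.)
Optimal iterations = 22

22


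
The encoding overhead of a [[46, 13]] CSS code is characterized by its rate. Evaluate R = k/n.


Code rate R = k/n
= 13/46
= 0.2826

0.2826


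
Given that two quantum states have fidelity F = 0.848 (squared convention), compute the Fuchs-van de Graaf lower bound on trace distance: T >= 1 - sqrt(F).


Fuchs-van de Graaf (squared-fidelity convention): 1 - sqrt(F) <= T <= sqrt(1 - F).
Lower bound: T >= 1 - sqrt(F)
sqrt(F) = sqrt(0.848) = 0.9209
T >= 1 - 0.9209
T >= 0.0791

0.0791


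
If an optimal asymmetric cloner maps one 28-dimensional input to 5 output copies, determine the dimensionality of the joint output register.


Output space = H^(tensor 5) where dim(H) = 28
dim = 28^5
= 784 (after 2 factors)
= 21952 (after 3 factors)
= 614656 (after 4 factors)
= 17210368 (after 5 factors)
= 17210368

17210368


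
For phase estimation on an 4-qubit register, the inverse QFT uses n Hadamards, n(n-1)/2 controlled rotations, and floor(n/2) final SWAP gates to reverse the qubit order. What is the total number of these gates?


Hadamard gates: 4
Controlled rotations: n*(n-1)/2 = 4*3/2 = 6
SWAP gates: floor(n/2) = floor(4/2) = 2
Total = 4 + 6 + 2
= 12

12


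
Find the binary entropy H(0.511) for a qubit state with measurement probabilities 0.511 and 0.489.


S = -p*log2(p) - (1-p)*log2(1-p)
p = 0.5110, 1-p = 0.4890
= -0.5110 * log2(0.5110) - 0.4890 * log2(0.4890)
= -(-0.4950) - (-0.5047)
= 0.9997

0.9997


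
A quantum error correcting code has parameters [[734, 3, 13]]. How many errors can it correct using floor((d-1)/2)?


Code parameters: [[734, 3, 13]], distance d = 13.
Number of correctable errors = floor((d-1)/2)
= floor((13 - 1)/2)
= floor(12/2)
= 6

6


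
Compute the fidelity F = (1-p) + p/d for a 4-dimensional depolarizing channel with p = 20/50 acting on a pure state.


F = (1-p) + p/d
= (1 - 0.4000) + 0.4000/4
= 0.6000 + 0.1000
= 0.7000

0.7000


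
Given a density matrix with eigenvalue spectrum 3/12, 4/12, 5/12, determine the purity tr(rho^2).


tr(rho^2) = sum of eigenvalues squared
= (3/12)^2 + (4/12)^2 + (5/12)^2
= (9 + 16 + 25) / 144
= 50/144
= 0.3472

0.3472


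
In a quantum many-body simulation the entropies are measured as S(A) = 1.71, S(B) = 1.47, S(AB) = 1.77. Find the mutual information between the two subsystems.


I(A:B) = S(A) + S(B) - S(AB)
= 1.71 + 1.47 - 1.77
= 1.4100

1.4100


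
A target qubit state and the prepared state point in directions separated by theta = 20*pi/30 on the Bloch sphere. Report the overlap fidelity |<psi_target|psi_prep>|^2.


For states separated by angle theta on Bloch sphere:
F = cos^2(theta/2)
theta = 20*pi/30 = 2.0944
theta/2 = 1.0472
cos(theta/2) = 0.5000
F = 0.2500

0.2500


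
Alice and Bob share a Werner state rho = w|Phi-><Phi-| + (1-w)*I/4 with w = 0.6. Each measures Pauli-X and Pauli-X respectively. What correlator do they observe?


|Phi-> = (|00> - |11>)/sqrt(2)
For the pure Bell state, <X_A X_B> = -1 (Bell-state Pauli correlator).
The maximally-mixed part I/4 has tr(I/4 * P tensor P) = 0 for any traceless Pauli P.
So <X_A X_B>_rho = w * (-1) + (1 - w) * 0
= 0.6 * (-1)
= -0.6000

-0.6000


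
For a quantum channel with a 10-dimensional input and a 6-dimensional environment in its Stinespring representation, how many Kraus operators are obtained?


Tracing out the environment in an orthonormal basis {|i>_E} gives Kraus operators K_i = <i|_E U |0>_E.
Number of Kraus operators = dim(H_env) = d_env
= 6

6


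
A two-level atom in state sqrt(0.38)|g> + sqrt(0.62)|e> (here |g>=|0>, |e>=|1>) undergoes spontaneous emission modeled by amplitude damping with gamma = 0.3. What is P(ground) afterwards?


For amplitude damping with parameter gamma on state sqrt(a)|0> + sqrt(b)|1>:
alpha^2 = 0.38, beta^2 = 0.62
P(|0>) = alpha^2 + gamma * beta^2
= 0.38 + 0.3 * 0.62
= 0.38 + 0.1860
= 0.5660

0.5660


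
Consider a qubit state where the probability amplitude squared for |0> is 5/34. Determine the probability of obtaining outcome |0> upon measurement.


|alpha|^2 = 5/34 = 0.1471
|beta|^2 = 1 - 5/34 = 29/34 = 0.8529
P(|0>) = |alpha|^2 = 0.1471

0.1471


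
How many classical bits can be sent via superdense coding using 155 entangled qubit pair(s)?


Superdense coding allows 2 classical bits per shared entangled pair.
155 pair(s) -> 2 * 155 = 310 classical bits

310


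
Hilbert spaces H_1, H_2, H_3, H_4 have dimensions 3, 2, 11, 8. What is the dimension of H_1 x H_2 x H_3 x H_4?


dim(H_1 x H_2 x H_3 x H_4) = 3 * 2 * 11 * 8
= 6 * 11 * 8
= 66 * 8
= 528

528


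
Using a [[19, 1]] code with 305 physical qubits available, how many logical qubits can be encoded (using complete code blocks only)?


Each code block uses 19 physical qubits for 1 logical qubit(s).
Number of complete blocks = floor(305 / 19) = 16
Logical qubits = 16 * 1
= 16

16


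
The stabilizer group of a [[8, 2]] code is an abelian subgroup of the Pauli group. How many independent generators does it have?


For an [[n,k]] stabilizer code:
Number of stabilizer generators = n - k
= 8 - 2
= 6

6


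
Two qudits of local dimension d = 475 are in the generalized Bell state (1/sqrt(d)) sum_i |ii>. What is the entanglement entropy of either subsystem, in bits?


For a maximally entangled state in d x d:
S = log2(d) = log2(475)
= 8.8918

8.8918


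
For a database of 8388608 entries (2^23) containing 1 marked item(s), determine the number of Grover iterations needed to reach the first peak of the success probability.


After j Grover iterations the success probability is P(j) = sin^2((2j+1)*theta), where sin(theta) = sqrt(k/N).
N = 2^23 = 8388608, k = 1
sin(theta) = sqrt(k/N) = 0.000345266983
theta = arcsin(sqrt(k/N)) = 0.0003452669899 rad
P(j) reaches its first maximum when (2j+1)*theta is as close as possible to pi/2, i.e. j = round(pi/(4*theta) - 1/2).
pi/(4*theta) - 1/2 = 2274.2560
(For comparison, the common estimate pi/4 * sqrt(N/k) = 2274.7561; the exact maximiser is used here.)
Optimal iterations = 2274

2274


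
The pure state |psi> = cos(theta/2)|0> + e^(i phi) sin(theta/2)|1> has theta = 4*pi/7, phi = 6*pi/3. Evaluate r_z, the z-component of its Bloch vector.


theta = 1.7952, phi = 6.2832
r_z = cos(theta) = -0.2225

-0.2225


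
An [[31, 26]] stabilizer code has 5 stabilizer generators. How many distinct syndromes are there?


Each stabilizer generator gives a binary (+1 or -1) measurement outcome.
With 5 independent generators:
Total syndromes = 2^5
= 32

32


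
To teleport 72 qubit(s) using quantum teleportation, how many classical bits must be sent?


Quantum teleportation requires 2 classical bits per qubit teleported.
72 qubit(s) -> 2 * 72 = 144 classical bits

144


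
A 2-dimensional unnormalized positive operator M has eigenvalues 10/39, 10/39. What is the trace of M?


tr(M) = sum of eigenvalues
= 10/39 + 10/39
= 20/39
= 0.5128

0.5128


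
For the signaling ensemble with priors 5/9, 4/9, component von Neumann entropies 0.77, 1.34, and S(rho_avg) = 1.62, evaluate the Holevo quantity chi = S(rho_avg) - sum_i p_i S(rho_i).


chi = S(rho) - sum_i p_i * S(rho_i)
Weighted entropy = 5/9 * 0.77 + 4/9 * 1.34
= 1.0233
chi = 1.62 - 1.0233
= 0.5967

0.5967


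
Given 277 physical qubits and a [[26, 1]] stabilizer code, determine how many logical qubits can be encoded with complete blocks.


Each code block uses 26 physical qubits for 1 logical qubit(s).
Number of complete blocks = floor(277 / 26) = 10
Logical qubits = 10 * 1
= 10

10


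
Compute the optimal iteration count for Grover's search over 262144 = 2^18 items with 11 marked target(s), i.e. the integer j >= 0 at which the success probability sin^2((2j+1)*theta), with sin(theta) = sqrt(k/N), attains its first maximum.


After j Grover iterations the success probability is P(j) = sin^2((2j+1)*theta), where sin(theta) = sqrt(k/N).
N = 2^18 = 262144, k = 11
sin(theta) = sqrt(k/N) = 0.006477782794
theta = arcsin(sqrt(k/N)) = 0.006477828098 rad
P(j) reaches its first maximum when (2j+1)*theta is as close as possible to pi/2, i.e. j = round(pi/(4*theta) - 1/2).
pi/(4*theta) - 1/2 = 120.7441
(For comparison, the common estimate pi/4 * sqrt(N/k) = 121.2449; the exact maximiser is used here.)
Optimal iterations = 121

121


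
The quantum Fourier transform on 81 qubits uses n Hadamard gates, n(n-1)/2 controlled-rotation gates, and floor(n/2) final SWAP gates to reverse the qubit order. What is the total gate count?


Hadamard gates: 81
Controlled rotations: n*(n-1)/2 = 81*80/2 = 3240
SWAP gates: floor(n/2) = floor(81/2) = 40
Total = 81 + 3240 + 40
= 3361

3361


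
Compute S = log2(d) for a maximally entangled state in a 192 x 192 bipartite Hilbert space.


For a maximally entangled state in d x d:
S = log2(d) = log2(192)
= 7.5850

7.5850


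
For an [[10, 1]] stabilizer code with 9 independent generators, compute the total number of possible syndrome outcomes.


Each stabilizer generator gives a binary (+1 or -1) measurement outcome.
With 9 independent generators:
Total syndromes = 2^9
= 512

512


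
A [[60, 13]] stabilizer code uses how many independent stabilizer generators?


For an [[n,k]] stabilizer code:
Number of stabilizer generators = n - k
= 60 - 13
= 47

47


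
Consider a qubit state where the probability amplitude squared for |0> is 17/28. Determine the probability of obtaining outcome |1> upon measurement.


|alpha|^2 = 17/28 = 0.6071
|beta|^2 = 1 - 17/28 = 11/28 = 0.3929
P(|1>) = |beta|^2 = 0.3929

0.3929


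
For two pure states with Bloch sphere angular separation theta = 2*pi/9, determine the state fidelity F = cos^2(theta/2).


For states separated by angle theta on Bloch sphere:
F = cos^2(theta/2)
theta = 2*pi/9 = 0.6981
theta/2 = 0.3491
cos(theta/2) = 0.9397
F = 0.8830

0.8830


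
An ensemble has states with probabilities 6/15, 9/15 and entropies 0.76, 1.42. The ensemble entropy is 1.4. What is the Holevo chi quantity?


chi = S(rho) - sum_i p_i * S(rho_i)
Weighted entropy = 6/15 * 0.76 + 9/15 * 1.42
= 1.1560
chi = 1.4 - 1.1560
= 0.2440

0.2440


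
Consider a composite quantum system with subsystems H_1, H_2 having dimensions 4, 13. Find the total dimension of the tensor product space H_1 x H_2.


dim(H_1 x H_2) = 4 * 13
= 52

52


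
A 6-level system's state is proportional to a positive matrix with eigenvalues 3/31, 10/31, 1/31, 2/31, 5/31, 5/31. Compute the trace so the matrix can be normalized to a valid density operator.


tr(M) = sum of eigenvalues
= 3/31 + 10/31 + 1/31 + 2/31 + 5/31 + 5/31
= 26/31
= 0.8387

0.8387


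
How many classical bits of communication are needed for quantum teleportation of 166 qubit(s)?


Quantum teleportation requires 2 classical bits per qubit teleported.
166 qubit(s) -> 2 * 166 = 332 classical bits

332


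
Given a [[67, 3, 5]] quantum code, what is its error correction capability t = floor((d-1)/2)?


Code parameters: [[67, 3, 5]], distance d = 5.
Number of correctable errors = floor((d-1)/2)
= floor((5 - 1)/2)
= floor(4/2)
= 2

2


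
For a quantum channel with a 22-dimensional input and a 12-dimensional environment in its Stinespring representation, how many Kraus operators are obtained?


Tracing out the environment in an orthonormal basis {|i>_E} gives Kraus operators K_i = <i|_E U |0>_E.
Number of Kraus operators = dim(H_env) = d_env
= 12

12


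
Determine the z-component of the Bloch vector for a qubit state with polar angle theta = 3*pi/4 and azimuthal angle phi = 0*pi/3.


theta = 2.3562, phi = 0.0000
r_z = cos(theta) = -0.7071

-0.7071


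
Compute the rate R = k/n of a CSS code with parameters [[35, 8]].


Code rate R = k/n
= 8/35
= 0.2286

0.2286


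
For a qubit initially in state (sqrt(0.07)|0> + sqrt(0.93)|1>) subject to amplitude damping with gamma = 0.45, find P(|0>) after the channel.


For amplitude damping with parameter gamma on state sqrt(a)|0> + sqrt(b)|1>:
alpha^2 = 0.07, beta^2 = 0.93
P(|0>) = alpha^2 + gamma * beta^2
= 0.07 + 0.45 * 0.93
= 0.07 + 0.4185
= 0.4885

0.4885


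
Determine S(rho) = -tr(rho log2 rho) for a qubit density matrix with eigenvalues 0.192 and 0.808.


S = -p*log2(p) - (1-p)*log2(1-p)
p = 0.1920, 1-p = 0.8080
= -0.1920 * log2(0.1920) - 0.8080 * log2(0.8080)
= -(-0.4571) - (-0.2485)
= 0.7056

0.7056


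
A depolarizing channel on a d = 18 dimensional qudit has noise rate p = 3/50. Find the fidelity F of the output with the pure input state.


F = (1-p) + p/d
= (1 - 0.0600) + 0.0600/18
= 0.9400 + 0.0033
= 0.9433

0.9433


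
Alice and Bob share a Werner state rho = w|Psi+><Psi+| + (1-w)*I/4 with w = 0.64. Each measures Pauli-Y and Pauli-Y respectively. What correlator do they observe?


|Psi+> = (|01> + |10>)/sqrt(2)
For the pure Bell state, <Y_A Y_B> = +1 (Bell-state Pauli correlator).
The maximally-mixed part I/4 has tr(I/4 * P tensor P) = 0 for any traceless Pauli P.
So <Y_A Y_B>_rho = w * (+1) + (1 - w) * 0
= 0.64 * (+1)
= 0.6400

0.6400


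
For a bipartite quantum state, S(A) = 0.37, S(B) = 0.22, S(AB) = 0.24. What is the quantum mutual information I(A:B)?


I(A:B) = S(A) + S(B) - S(AB)
= 0.37 + 0.22 - 0.24
= 0.3500

0.3500


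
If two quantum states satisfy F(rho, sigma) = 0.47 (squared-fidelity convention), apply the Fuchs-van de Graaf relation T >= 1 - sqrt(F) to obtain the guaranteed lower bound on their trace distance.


Fuchs-van de Graaf (squared-fidelity convention): 1 - sqrt(F) <= T <= sqrt(1 - F).
Lower bound: T >= 1 - sqrt(F)
sqrt(F) = sqrt(0.47) = 0.6856
T >= 1 - 0.6856
T >= 0.3144

0.3144


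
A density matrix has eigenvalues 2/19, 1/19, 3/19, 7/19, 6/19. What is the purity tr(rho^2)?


tr(rho^2) = sum of eigenvalues squared
= (2/19)^2 + (1/19)^2 + (3/19)^2 + (7/19)^2 + (6/19)^2
= (4 + 1 + 9 + 49 + 36) / 361
= 99/361
= 0.2742

0.2742


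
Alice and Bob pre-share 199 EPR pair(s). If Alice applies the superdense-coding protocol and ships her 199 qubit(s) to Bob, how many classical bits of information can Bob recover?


Superdense coding allows 2 classical bits per shared entangled pair.
199 pair(s) -> 2 * 199 = 398 classical bits

398


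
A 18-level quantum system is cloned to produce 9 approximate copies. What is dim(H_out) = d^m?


Output space = H^(tensor 9) where dim(H) = 18
dim = 18^9
= 324 (after 2 factors)
= 5832 (after 3 factors)
= 104976 (after 4 factors)
= 1889568 (after 5 factors)
= 34012224 (after 6 factors)
= 612220032 (after 7 factors)
= 11019960576 (after 8 factors)
= 198359290368 (after 9 factors)
= 198359290368

198359290368


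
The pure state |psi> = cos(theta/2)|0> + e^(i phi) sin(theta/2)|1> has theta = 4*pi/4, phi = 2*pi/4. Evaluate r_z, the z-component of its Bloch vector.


theta = 3.1416, phi = 1.5708
r_z = cos(theta) = -1.0000

-1.0000


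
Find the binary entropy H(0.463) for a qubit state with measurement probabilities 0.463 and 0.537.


S = -p*log2(p) - (1-p)*log2(1-p)
p = 0.4630, 1-p = 0.5370
= -0.4630 * log2(0.4630) - 0.5370 * log2(0.5370)
= -(-0.5144) - (-0.4817)
= 0.9960

0.9960


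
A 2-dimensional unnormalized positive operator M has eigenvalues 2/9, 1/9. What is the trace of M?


tr(M) = sum of eigenvalues
= 2/9 + 1/9
= 3/9
= 0.3333

0.3333


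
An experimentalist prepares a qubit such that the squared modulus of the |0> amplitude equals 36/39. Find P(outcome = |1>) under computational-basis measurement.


|alpha|^2 = 36/39 = 0.9231
|beta|^2 = 1 - 36/39 = 3/39 = 0.0769
P(|1>) = |beta|^2 = 0.0769

0.0769


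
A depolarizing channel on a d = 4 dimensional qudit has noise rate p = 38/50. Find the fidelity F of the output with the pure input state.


F = (1-p) + p/d
= (1 - 0.7600) + 0.7600/4
= 0.2400 + 0.1900
= 0.4300

0.4300


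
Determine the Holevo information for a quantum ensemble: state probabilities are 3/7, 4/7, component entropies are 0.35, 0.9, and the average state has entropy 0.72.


chi = S(rho) - sum_i p_i * S(rho_i)
Weighted entropy = 3/7 * 0.35 + 4/7 * 0.9
= 0.6643
chi = 0.72 - 0.6643
= 0.0557

0.0557
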